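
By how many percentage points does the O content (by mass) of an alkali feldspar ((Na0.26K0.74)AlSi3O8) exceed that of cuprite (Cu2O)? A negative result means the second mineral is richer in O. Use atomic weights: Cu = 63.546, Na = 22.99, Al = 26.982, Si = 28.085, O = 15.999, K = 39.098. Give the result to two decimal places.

M((Na0.26K0.74)AlSi3O8) = 274.139 g/mol, so wt% O = 127.992/274.139 × 100 = 46.69%.
M(Cu2O) = 143.091 g/mol, so wt% O = 15.999/143.091 × 100 = 11.18%.
46.69 − 11.18 = 35.51 pp.

35.51 percentage points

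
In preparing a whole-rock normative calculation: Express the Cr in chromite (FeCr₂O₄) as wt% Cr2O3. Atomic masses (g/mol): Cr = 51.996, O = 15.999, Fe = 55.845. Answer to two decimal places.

67.90 wt%

Formula mass = 223.833 g/mol.
2 Cr → 1.0000 mol Cr2O3 per formula unit; M(Cr2O3) = 151.989, so Cr2O3 mass = 151.989 g.
151.989/223.833 × 100 = 67.90 wt%.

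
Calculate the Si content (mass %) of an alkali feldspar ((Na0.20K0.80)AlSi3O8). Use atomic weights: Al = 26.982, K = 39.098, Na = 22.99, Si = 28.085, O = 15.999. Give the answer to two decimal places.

Molar mass of (Na0.20K0.80)AlSi3O8: 0.20·22.99 + 0.80·39.098 + 1·26.982 + 3·28.085 + 8·15.999 = 275.105 g/mol.
Mass of Si per formula unit: 3 × 28.085 = 84.255 g.
Weight fraction Si = 84.255 / 275.105 = 0.3063.

30.63 mass %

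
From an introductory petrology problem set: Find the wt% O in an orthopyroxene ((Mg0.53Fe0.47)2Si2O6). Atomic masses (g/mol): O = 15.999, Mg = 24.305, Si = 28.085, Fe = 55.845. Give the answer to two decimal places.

41.66 weight percent

M((Mg0.53Fe0.47)2Si2O6) = 230.422 g/mol.
O contributes 6 × 15.999 = 95.994 g per mole.
95.994/230.422 = 0.4166 → 41.66%.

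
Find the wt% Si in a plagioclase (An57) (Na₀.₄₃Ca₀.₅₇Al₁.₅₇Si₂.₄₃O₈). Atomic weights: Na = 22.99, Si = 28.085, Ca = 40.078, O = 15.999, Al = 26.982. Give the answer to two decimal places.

25.15 mass %

Formula mass = 0.43*22.99 + 0.57*40.078 + 1.57*26.982 + 2.43*28.085 + 8*15.999 = 271.330 g/mol, of which 68.247 g is Si.
So Si makes up 68.247/271.330 = 0.2515 of the mass, i.e. 25.15%.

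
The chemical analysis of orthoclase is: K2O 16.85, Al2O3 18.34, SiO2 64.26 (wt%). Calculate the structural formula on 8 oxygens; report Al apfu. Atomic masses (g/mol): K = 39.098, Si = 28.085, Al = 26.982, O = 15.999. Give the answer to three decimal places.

K2O (M=94.195): mol = 0.17888; K = 0.35776, O = 0.17888.
Al2O3 (M=101.961): mol = 0.17987; Al = 0.35974, O = 0.53961.
SiO2 (M=60.083): mol = 1.06952; Si = 1.06952, O = 2.13904.
ΣO = 2.85753; factor = 8/ΣO = 2.79962.
Al apfu = 0.35974 × 2.79962 = 1.007.

1.007 Al apfu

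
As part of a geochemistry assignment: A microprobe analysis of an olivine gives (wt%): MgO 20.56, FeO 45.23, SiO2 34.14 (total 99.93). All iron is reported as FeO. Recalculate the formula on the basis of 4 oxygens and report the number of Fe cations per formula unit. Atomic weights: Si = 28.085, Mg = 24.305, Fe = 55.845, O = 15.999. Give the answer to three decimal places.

1.106 Fe apfu

MgO: 20.56/40.304 = 0.51012 mol → 0.51012 mol Mg, 0.51012 mol O.
FeO: 45.23/71.844 = 0.62956 mol → 0.62956 mol Fe, 0.62956 mol O.
SiO2: 34.14/60.083 = 0.56821 mol → 0.56821 mol Si, 1.13642 mol O.
Total oxygen = 2.27610 mol. Normalization factor = 4/2.27610 = 1.75739.
Fe per 4 O = 0.62956 × 1.75739 = 1.106.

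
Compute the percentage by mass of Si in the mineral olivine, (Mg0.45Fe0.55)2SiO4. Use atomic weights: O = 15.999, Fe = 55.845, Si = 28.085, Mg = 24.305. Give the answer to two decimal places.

M((Mg0.45Fe0.55)2SiO4) = 175.385 g/mol.
Si contributes 1 × 28.085 = 28.085 g per mole.
28.085/175.385 = 0.1601 → 16.01%.

16.01 mass %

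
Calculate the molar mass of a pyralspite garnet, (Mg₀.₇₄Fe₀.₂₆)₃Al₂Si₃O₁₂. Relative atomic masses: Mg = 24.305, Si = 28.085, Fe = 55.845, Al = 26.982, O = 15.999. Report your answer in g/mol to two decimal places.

427.72 g/mol

The formula mass is the sum 2.22·24.305 + 0.78·55.845 + 2·26.982 + 3·28.085 + 12·15.999.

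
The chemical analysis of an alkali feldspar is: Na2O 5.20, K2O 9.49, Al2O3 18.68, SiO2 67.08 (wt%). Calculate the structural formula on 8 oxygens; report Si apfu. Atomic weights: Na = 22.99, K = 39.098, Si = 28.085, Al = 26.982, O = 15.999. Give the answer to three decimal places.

3.010 Si apfu

Na2O: 5.20/61.979 = 0.08390 mol → 0.16780 mol Na, 0.08390 mol O.
K2O: 9.49/94.195 = 0.10075 mol → 0.20150 mol K, 0.10075 mol O.
Al2O3: 18.68/101.961 = 0.18321 mol → 0.36642 mol Al, 0.54963 mol O.
SiO2: 67.08/60.083 = 1.11646 mol → 1.11646 mol Si, 2.23292 mol O.
Total oxygen = 2.96720 mol. Normalization factor = 8/2.96720 = 2.69614.
Si per 8 O = 1.11646 × 2.69614 = 3.010.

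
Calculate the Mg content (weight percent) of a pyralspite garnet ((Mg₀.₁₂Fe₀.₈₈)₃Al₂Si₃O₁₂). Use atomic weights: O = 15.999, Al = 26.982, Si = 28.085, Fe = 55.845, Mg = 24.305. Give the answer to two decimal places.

1.80 weight percent

M((Mg₀.₁₂Fe₀.₈₈)₃Al₂Si₃O₁₂) = 486.388 g/mol.
Mg contributes 0.36 × 24.305 = 8.750 g per mole.
8.750/486.388 = 0.0180 → 1.80%.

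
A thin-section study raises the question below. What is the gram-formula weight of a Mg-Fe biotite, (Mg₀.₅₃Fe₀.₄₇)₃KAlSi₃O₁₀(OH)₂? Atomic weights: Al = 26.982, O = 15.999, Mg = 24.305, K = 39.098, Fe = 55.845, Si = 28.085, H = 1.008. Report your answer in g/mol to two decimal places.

M = 1.59·24.305 + 1.41·55.845 + 1·39.098 + 1·26.982 + 3·28.085 + 12·15.999 + 2·1.008

461.73 g/mol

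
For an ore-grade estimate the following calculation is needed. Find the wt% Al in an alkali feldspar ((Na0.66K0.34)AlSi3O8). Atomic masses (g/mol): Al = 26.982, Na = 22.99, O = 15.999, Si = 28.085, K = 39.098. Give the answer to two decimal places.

M((Na0.66K0.34)AlSi3O8) = 267.696 g/mol.
Al contributes 1 × 26.982 = 26.982 g per mole.
26.982/267.696 = 0.1008 → 10.08%.

10.08 wt%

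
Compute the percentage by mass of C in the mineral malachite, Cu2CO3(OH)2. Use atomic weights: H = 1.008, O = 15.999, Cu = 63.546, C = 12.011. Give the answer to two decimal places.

M(Cu2CO3(OH)2) = 221.114 g/mol.
C contributes 1 × 12.011 = 12.011 g per mole.
12.011/221.114 = 0.0543 → 5.43%.

5.43 mass %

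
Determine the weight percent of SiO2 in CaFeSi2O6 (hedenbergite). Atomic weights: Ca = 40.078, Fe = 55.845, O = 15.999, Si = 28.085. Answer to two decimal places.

48.44 wt%

Molar mass of CaFeSi2O6 = 1*40.078 + 1*55.845 + 2*28.085 + 6*15.999 = 248.087 g/mol.
Each formula unit contains 2 Si, equivalent to 2/1 = 2.0000 mol SiO2.
M(SiO2) = 1×28.085 + 2×15.999 = 60.083 g/mol.
Mass of SiO2 per formula unit = 2.0000 × 60.083 = 120.166 g.
SiO2 wt% = 120.166 / 248.087 × 100 = 48.44%.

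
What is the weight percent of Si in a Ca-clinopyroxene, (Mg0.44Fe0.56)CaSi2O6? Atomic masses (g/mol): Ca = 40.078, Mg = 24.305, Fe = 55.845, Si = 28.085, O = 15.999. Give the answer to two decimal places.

23.98 wt%

Formula mass = 0.44·24.305 + 0.56·55.845 + 1·40.078 + 2·28.085 + 6·15.999 = 234.209 g/mol, of which 56.170 g is Si.
So Si makes up 56.170/234.209 = 0.2398 of the mass, i.e. 23.98%.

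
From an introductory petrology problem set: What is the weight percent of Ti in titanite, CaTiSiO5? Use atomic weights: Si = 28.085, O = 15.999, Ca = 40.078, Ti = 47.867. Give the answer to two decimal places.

M(CaTiSiO5) = 196.025 g/mol.
Ti contributes 1 × 47.867 = 47.867 g per mole.
47.867/196.025 = 0.2442 → 24.42%.

24.42 wt%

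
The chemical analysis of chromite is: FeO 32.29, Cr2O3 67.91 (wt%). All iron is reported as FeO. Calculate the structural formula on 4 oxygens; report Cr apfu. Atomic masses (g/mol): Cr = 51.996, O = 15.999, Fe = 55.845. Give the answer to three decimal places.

1.997 Cr apfu

FeO: 32.29/71.844 = 0.44945 mol → 0.44945 mol Fe, 0.44945 mol O.
Cr2O3: 67.91/151.989 = 0.44681 mol → 0.89362 mol Cr, 1.34043 mol O.
Total oxygen = 1.78988 mol. Normalization factor = 4/1.78988 = 2.23479.
Cr per 4 O = 0.89362 × 2.23479 = 1.997.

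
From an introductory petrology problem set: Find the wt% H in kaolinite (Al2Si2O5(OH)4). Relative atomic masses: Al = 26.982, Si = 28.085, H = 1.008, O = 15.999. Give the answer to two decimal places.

1.56 mass %

Molar mass of Al2Si2O5(OH)4: 2·26.982 + 2·28.085 + 9·15.999 + 4·1.008 = 258.157 g/mol.
Mass of H per formula unit: 4 × 1.008 = 4.032 g.
Weight fraction H = 4.032 / 258.157 = 0.0156.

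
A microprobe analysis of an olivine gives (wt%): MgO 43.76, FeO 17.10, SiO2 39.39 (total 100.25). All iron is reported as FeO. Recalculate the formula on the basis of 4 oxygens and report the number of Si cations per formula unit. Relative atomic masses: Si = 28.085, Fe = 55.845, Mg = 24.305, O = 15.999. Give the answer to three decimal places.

0.995 Si apfu

MgO: 43.76/40.304 = 1.08575 mol → 1.08575 mol Mg, 1.08575 mol O.
FeO: 17.10/71.844 = 0.23802 mol → 0.23802 mol Fe, 0.23802 mol O.
SiO2: 39.39/60.083 = 0.65559 mol → 0.65559 mol Si, 1.31118 mol O.
Total oxygen = 2.63495 mol. Normalization factor = 4/2.63495 = 1.51806.
Si per 4 O = 0.65559 × 1.51806 = 0.995.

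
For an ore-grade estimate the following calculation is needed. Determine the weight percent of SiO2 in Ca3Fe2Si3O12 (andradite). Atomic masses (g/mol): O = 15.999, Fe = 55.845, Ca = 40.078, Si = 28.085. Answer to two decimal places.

35.47 wt%

M(Ca3Fe2Si3O12) = 508.167 g/mol; M(SiO2) = 60.083 g/mol.
Moles SiO2 per formula unit = 3 Si ÷ 1 = 3.0000.
SiO2 fraction = (3.0000 × 60.083) / 508.167 = 180.249/508.167 = 0.3547.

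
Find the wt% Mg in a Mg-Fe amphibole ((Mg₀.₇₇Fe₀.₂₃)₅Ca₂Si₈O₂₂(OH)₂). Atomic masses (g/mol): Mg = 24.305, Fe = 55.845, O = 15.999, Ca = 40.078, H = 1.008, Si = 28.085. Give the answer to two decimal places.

M((Mg₀.₇₇Fe₀.₂₃)₅Ca₂Si₈O₂₂(OH)₂) = 848.624 g/mol.
Mg contributes 3.85 × 24.305 = 93.574 g per mole.
93.574/848.624 = 0.1103 → 11.03%.

11.03 mass %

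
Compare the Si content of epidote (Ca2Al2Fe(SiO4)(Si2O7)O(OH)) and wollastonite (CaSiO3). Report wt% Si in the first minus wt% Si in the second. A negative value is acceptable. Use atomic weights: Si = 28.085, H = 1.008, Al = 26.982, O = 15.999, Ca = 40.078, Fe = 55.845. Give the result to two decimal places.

-6.74 percentage points

M(Ca2Al2Fe(SiO4)(Si2O7)O(OH)) = 483.215 g/mol, so wt% Si = 84.255/483.215 × 100 = 17.44%.
M(CaSiO3) = 116.160 g/mol, so wt% Si = 28.085/116.160 × 100 = 24.18%.
17.44 − 24.18 = -6.74 pp.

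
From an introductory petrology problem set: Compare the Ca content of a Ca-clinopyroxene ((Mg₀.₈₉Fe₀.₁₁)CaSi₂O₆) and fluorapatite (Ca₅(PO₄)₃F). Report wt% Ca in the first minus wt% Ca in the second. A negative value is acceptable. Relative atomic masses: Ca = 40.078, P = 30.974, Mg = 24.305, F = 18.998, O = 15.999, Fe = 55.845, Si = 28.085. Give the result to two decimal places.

M((Mg₀.₈₉Fe₀.₁₁)CaSi₂O₆) = 220.016 g/mol, so wt% Ca = 40.078/220.016 × 100 = 18.22%.
M(Ca₅(PO₄)₃F) = 504.298 g/mol, so wt% Ca = 200.390/504.298 × 100 = 39.74%.
18.22 − 39.74 = -21.52 pp.

-21.52 percentage points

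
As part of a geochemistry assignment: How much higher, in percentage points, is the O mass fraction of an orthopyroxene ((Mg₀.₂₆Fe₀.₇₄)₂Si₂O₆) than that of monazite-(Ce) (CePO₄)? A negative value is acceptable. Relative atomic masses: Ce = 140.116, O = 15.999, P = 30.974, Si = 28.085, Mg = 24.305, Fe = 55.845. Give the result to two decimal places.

11.57 percentage points

M((Mg₀.₂₆Fe₀.₇₄)₂Si₂O₆) = 247.453 g/mol, so wt% O = 95.994/247.453 × 100 = 38.79%.
M(CePO₄) = 235.086 g/mol, so wt% O = 63.996/235.086 × 100 = 27.22%.
38.79 − 27.22 = 11.57 pp.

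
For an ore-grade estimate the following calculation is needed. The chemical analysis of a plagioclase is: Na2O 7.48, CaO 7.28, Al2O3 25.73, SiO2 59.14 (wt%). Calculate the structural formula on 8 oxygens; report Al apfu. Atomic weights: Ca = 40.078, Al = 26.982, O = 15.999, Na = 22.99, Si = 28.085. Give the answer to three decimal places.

1.357 Al apfu

Na2O: 7.48/61.979 = 0.12069 mol → 0.24138 mol Na, 0.12069 mol O.
CaO: 7.28/56.077 = 0.12982 mol → 0.12982 mol Ca, 0.12982 mol O.
Al2O3: 25.73/101.961 = 0.25235 mol → 0.50470 mol Al, 0.75705 mol O.
SiO2: 59.14/60.083 = 0.98431 mol → 0.98431 mol Si, 1.96862 mol O.
Total oxygen = 2.97618 mol. Normalization factor = 8/2.97618 = 2.68801.
Al per 8 O = 0.50470 × 2.68801 = 1.357.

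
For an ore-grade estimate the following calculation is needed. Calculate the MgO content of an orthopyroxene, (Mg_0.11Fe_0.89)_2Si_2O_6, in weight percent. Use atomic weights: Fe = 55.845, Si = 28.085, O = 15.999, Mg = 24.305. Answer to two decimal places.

Molar mass of (Mg_0.11Fe_0.89)_2Si_2O_6 = 0.22*24.305 + 1.78*55.845 + 2*28.085 + 6*15.999 = 256.915 g/mol.
Each formula unit contains 0.22 Mg, equivalent to 0.22/1 = 0.2200 mol MgO.
M(MgO) = 1×24.305 + 1×15.999 = 40.304 g/mol.
Mass of MgO per formula unit = 0.2200 × 40.304 = 8.867 g.
MgO wt% = 8.867 / 256.915 × 100 = 3.45%.

3.45 wt%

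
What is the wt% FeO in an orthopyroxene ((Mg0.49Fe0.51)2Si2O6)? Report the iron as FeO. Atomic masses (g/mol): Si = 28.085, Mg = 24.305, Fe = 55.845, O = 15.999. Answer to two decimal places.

Formula mass = 232.945 g/mol.
1.02 Fe → 1.0200 mol FeO per formula unit; M(FeO) = 71.844, so FeO mass = 73.281 g.
73.281/232.945 × 100 = 31.46 wt%.

31.46 wt%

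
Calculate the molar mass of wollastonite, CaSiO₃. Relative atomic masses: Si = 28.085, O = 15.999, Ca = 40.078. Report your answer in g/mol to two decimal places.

116.16 g/mol

Ca: 1 × 40.078 = 40.0780
Si: 1 × 28.085 = 28.0850
O: 3 × 15.999 = 47.9970
Summing the contributions gives the formula mass.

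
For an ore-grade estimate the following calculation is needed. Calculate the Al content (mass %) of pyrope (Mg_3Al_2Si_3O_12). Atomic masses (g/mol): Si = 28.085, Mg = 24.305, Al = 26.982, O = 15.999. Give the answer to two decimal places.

13.39 mass %

M(Mg_3Al_2Si_3O_12) = 403.122 g/mol.
Al contributes 2 × 26.982 = 53.964 g per mole.
53.964/403.122 = 0.1339 → 13.39%.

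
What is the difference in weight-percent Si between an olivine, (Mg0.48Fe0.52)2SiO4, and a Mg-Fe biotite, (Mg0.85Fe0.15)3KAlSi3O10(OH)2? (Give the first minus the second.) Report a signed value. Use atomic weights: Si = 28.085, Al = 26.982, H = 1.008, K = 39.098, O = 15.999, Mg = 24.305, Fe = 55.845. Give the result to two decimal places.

First mineral: 28.085 g Si in 173.493 g formula = 16.19 wt% Si.
Second mineral: 84.255 g Si in 431.447 g formula = 19.53 wt% Si.
16.19% − 19.53% gives a difference of -3.34 percentage points.

-3.34 percentage points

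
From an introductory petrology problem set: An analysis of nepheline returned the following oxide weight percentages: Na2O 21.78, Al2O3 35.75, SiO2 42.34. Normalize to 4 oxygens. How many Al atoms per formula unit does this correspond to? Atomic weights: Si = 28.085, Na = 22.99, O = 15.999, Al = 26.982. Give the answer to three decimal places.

0.997 Al apfu

21.78 wt% Na2O ÷ 61.979 g/mol = 0.35141 mol, giving 0.70282 Na and 0.35141 O.
35.75 wt% Al2O3 ÷ 101.961 g/mol = 0.35062 mol, giving 0.70124 Al and 1.05186 O.
42.34 wt% SiO2 ÷ 60.083 g/mol = 0.70469 mol, giving 0.70469 Si and 1.40938 O.
Oxygen sums to 2.81265; scaling by 4/2.81265 = 1.42215 puts the formula on 4 O.
Al: 0.70124 × 1.42215 = 0.997 atoms per formula unit.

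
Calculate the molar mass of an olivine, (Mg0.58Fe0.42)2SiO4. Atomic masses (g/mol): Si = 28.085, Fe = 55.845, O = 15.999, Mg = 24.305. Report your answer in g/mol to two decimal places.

167.18 g/mol

The formula mass is the sum 1.16*24.305 + 0.84*55.845 + 1*28.085 + 4*15.999.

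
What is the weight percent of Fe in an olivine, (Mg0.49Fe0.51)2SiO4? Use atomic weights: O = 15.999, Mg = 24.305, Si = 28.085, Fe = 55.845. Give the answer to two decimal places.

Formula mass = 0.98·24.305 + 1.02·55.845 + 1·28.085 + 4·15.999 = 172.862 g/mol, of which 56.962 g is Fe.
So Fe makes up 56.962/172.862 = 0.3295 of the mass, i.e. 32.95%.

32.95 wt%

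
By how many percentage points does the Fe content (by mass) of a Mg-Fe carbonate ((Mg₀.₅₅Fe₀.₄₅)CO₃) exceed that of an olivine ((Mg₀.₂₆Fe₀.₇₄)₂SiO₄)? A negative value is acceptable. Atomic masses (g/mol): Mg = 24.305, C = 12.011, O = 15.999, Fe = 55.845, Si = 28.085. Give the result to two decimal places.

-18.60 percentage points

First mineral: 25.130 g Fe in 98.506 g formula = 25.51 wt% Fe.
Second mineral: 82.651 g Fe in 187.370 g formula = 44.11 wt% Fe.
25.51% − 44.11% gives a difference of -18.60 percentage points.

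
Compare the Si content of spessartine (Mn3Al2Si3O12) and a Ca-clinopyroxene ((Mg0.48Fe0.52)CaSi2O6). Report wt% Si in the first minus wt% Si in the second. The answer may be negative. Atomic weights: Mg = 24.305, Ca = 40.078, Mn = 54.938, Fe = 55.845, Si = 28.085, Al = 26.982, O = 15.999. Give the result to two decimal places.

-7.09 percentage points

M(Mn3Al2Si3O12) = 495.021 g/mol, so wt% Si = 84.255/495.021 × 100 = 17.02%.
M((Mg0.48Fe0.52)CaSi2O6) = 232.948 g/mol, so wt% Si = 56.170/232.948 × 100 = 24.11%.
17.02 − 24.11 = -7.09 pp.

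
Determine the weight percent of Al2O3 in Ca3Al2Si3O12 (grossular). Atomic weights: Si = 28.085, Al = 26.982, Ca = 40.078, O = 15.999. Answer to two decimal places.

22.64 wt%

Molar mass of Ca3Al2Si3O12 = 3·40.078 + 2·26.982 + 3·28.085 + 12·15.999 = 450.441 g/mol.
Each formula unit contains 2 Al, equivalent to 2/2 = 1.0000 mol Al2O3.
M(Al2O3) = 2×26.982 + 3×15.999 = 101.961 g/mol.
Mass of Al2O3 per formula unit = 1.0000 × 101.961 = 101.961 g.
Al2O3 wt% = 101.961 / 450.441 × 100 = 22.64%.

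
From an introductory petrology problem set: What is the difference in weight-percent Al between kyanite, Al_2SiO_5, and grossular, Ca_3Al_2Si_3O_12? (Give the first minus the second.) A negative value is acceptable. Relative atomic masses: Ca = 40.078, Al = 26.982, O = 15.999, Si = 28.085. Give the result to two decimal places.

Al in Al_2SiO_5: molar mass 162.044 g/mol; 2×26.982 = 53.964 g → 33.30 wt%.
Al in Ca_3Al_2Si_3O_12: molar mass 450.441 g/mol; 2×26.982 = 53.964 g → 11.98 wt%.
Difference = 33.30 − 11.98 = 21.32 percentage points.

21.32 percentage points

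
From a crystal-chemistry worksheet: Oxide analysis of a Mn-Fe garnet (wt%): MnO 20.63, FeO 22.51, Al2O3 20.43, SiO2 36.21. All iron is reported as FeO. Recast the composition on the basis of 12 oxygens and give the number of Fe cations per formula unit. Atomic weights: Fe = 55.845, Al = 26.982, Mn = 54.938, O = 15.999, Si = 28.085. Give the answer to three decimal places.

1.560 Fe apfu

20.63 wt% MnO ÷ 70.937 g/mol = 0.29082 mol, giving 0.29082 Mn and 0.29082 O.
22.51 wt% FeO ÷ 71.844 g/mol = 0.31332 mol, giving 0.31332 Fe and 0.31332 O.
20.43 wt% Al2O3 ÷ 101.961 g/mol = 0.20037 mol, giving 0.40074 Al and 0.60111 O.
36.21 wt% SiO2 ÷ 60.083 g/mol = 0.60267 mol, giving 0.60267 Si and 1.20534 O.
Oxygen sums to 2.41059; scaling by 12/2.41059 = 4.97803 puts the formula on 12 O.
Fe: 0.31332 × 4.97803 = 1.560 atoms per formula unit.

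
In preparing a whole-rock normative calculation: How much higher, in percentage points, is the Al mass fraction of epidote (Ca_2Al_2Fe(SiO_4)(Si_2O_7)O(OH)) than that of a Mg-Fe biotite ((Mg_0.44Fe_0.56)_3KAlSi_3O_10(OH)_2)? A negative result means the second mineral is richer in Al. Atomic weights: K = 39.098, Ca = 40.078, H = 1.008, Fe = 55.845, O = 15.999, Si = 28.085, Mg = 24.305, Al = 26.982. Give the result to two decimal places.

5.43 percentage points

M(Ca_2Al_2Fe(SiO_4)(Si_2O_7)O(OH)) = 483.215 g/mol, so wt% Al = 53.964/483.215 × 100 = 11.17%.
M((Mg_0.44Fe_0.56)_3KAlSi_3O_10(OH)_2) = 470.241 g/mol, so wt% Al = 26.982/470.241 × 100 = 5.74%.
11.17 − 5.74 = 5.43 pp.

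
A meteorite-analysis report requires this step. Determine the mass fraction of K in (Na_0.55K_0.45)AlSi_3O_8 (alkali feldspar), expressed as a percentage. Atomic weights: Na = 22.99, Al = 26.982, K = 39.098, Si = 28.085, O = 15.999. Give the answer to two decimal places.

6.53 wt%

Formula mass = 0.55×22.99 + 0.45×39.098 + 1×26.982 + 3×28.085 + 8×15.999 = 269.468 g/mol, of which 17.594 g is K.
So K makes up 17.594/269.468 = 0.0653 of the mass, i.e. 6.53%.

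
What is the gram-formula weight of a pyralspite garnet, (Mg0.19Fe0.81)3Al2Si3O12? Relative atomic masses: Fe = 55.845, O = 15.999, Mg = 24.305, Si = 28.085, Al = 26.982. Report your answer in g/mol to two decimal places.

479.76 g/mol

The formula mass is the sum 0.57·24.305 + 2.43·55.845 + 2·26.982 + 3·28.085 + 12·15.999.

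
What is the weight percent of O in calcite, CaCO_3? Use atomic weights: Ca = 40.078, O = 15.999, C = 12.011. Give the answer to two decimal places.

M(CaCO_3) = 100.086 g/mol.
O contributes 3 × 15.999 = 47.997 g per mole.
47.997/100.086 = 0.4796 → 47.96%.

47.96 weight percent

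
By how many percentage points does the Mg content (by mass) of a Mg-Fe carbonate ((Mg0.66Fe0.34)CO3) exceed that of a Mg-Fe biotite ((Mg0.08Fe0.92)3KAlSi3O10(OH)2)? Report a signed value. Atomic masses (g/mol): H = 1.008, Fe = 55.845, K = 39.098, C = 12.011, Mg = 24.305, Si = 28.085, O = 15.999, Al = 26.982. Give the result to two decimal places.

15.72 percentage points

Mg in (Mg0.66Fe0.34)CO3: molar mass 95.037 g/mol; 0.66×24.305 = 16.041 g → 16.88 wt%.
Mg in (Mg0.08Fe0.92)3KAlSi3O10(OH)2: molar mass 504.304 g/mol; 0.24×24.305 = 5.833 g → 1.16 wt%.
Difference = 16.88 − 1.16 = 15.72 percentage points.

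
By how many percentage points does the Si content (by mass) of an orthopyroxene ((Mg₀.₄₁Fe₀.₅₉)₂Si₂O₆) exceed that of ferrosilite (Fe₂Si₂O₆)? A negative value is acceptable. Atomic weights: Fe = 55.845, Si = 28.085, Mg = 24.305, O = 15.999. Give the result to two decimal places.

M((Mg₀.₄₁Fe₀.₅₉)₂Si₂O₆) = 237.991 g/mol, so wt% Si = 56.170/237.991 × 100 = 23.60%.
M(Fe₂Si₂O₆) = 263.854 g/mol, so wt% Si = 56.170/263.854 × 100 = 21.29%.
23.60 − 21.29 = 2.31 pp.

2.31 percentage points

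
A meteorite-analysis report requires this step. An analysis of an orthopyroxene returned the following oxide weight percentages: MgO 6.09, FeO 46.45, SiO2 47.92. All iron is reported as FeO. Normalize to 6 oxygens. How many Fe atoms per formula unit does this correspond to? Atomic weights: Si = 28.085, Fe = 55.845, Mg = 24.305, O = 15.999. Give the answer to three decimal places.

1.621 Fe apfu

6.09 wt% MgO ÷ 40.304 g/mol = 0.15110 mol, giving 0.15110 Mg and 0.15110 O.
46.45 wt% FeO ÷ 71.844 g/mol = 0.64654 mol, giving 0.64654 Fe and 0.64654 O.
47.92 wt% SiO2 ÷ 60.083 g/mol = 0.79756 mol, giving 0.79756 Si and 1.59512 O.
Oxygen sums to 2.39276; scaling by 6/2.39276 = 2.50756 puts the formula on 6 O.
Fe: 0.64654 × 2.50756 = 1.621 atoms per formula unit.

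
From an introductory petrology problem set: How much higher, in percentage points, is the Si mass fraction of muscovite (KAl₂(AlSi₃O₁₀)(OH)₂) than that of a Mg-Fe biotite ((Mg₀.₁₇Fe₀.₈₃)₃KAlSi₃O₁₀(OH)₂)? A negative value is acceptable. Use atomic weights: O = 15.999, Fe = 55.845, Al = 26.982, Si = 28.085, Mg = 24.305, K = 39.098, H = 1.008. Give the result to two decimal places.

4.16 percentage points

First mineral: 84.255 g Si in 398.303 g formula = 21.15 wt% Si.
Second mineral: 84.255 g Si in 495.789 g formula = 16.99 wt% Si.
21.15% − 16.99% gives a difference of 4.16 percentage points.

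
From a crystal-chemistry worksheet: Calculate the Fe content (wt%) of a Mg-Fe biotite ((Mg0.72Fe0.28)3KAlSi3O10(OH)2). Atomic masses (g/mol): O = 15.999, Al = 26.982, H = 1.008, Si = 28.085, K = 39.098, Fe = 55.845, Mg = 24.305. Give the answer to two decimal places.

10.57 wt%

M((Mg0.72Fe0.28)3KAlSi3O10(OH)2) = 443.748 g/mol.
Fe contributes 0.84 × 55.845 = 46.910 g per mole.
46.910/443.748 = 0.1057 → 10.57%.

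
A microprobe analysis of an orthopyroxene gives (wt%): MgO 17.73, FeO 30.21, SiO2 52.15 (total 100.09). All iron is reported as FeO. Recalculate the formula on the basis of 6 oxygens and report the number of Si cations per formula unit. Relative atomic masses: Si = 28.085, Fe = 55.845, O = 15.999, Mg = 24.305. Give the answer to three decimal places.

2.006 Si apfu

MgO: 17.73/40.304 = 0.43991 mol → 0.43991 mol Mg, 0.43991 mol O.
FeO: 30.21/71.844 = 0.42049 mol → 0.42049 mol Fe, 0.42049 mol O.
SiO2: 52.15/60.083 = 0.86797 mol → 0.86797 mol Si, 1.73594 mol O.
Total oxygen = 2.59634 mol. Normalization factor = 6/2.59634 = 2.31095.
Si per 6 O = 0.86797 × 2.31095 = 2.006.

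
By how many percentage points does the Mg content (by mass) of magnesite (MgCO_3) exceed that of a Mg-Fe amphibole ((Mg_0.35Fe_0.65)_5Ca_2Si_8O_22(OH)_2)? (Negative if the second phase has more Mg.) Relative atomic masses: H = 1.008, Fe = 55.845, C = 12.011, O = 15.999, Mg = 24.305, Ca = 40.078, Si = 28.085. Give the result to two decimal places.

Mg in MgCO_3: molar mass 84.313 g/mol; 1×24.305 = 24.305 g → 28.83 wt%.
Mg in (Mg_0.35Fe_0.65)_5Ca_2Si_8O_22(OH)_2: molar mass 914.858 g/mol; 1.75×24.305 = 42.534 g → 4.65 wt%.
Difference = 28.83 − 4.65 = 24.18 percentage points.

24.18 percentage points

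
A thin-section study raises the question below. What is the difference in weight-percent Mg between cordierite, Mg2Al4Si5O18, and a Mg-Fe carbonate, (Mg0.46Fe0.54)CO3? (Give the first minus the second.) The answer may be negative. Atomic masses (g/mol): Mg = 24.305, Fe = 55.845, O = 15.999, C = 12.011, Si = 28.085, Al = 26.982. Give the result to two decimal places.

First mineral: 48.610 g Mg in 584.945 g formula = 8.31 wt% Mg.
Second mineral: 11.180 g Mg in 101.345 g formula = 11.03 wt% Mg.
8.31% − 11.03% gives a difference of -2.72 percentage points.

-2.72 percentage points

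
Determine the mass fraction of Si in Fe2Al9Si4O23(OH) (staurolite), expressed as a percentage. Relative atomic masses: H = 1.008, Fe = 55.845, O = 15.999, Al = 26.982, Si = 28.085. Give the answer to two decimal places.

13.19 wt%

Formula mass = 2·55.845 + 9·26.982 + 4·28.085 + 24·15.999 + 1·1.008 = 851.852 g/mol, of which 112.340 g is Si.
So Si makes up 112.340/851.852 = 0.1319 of the mass, i.e. 13.19%.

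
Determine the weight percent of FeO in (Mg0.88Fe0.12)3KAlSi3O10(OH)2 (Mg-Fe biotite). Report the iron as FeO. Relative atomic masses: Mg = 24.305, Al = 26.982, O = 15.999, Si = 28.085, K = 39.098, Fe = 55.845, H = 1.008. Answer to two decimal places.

Molar mass of (Mg0.88Fe0.12)3KAlSi3O10(OH)2 = 2.64*24.305 + 0.36*55.845 + 1*39.098 + 1*26.982 + 3*28.085 + 12*15.999 + 2*1.008 = 428.608 g/mol.
Each formula unit contains 0.36 Fe, equivalent to 0.36/1 = 0.3600 mol FeO.
M(FeO) = 1×55.845 + 1×15.999 = 71.844 g/mol.
Mass of FeO per formula unit = 0.3600 × 71.844 = 25.864 g.
FeO wt% = 25.864 / 428.608 × 100 = 6.03%.

6.03 wt%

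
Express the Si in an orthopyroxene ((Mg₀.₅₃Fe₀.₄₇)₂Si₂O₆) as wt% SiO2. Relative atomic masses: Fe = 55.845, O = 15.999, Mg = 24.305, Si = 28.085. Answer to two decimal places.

Molar mass of (Mg₀.₅₃Fe₀.₄₇)₂Si₂O₆ = 1.06×24.305 + 0.94×55.845 + 2×28.085 + 6×15.999 = 230.422 g/mol.
Each formula unit contains 2 Si, equivalent to 2/1 = 2.0000 mol SiO2.
M(SiO2) = 1×28.085 + 2×15.999 = 60.083 g/mol.
Mass of SiO2 per formula unit = 2.0000 × 60.083 = 120.166 g.
SiO2 wt% = 120.166 / 230.422 × 100 = 52.15%.

52.15 wt%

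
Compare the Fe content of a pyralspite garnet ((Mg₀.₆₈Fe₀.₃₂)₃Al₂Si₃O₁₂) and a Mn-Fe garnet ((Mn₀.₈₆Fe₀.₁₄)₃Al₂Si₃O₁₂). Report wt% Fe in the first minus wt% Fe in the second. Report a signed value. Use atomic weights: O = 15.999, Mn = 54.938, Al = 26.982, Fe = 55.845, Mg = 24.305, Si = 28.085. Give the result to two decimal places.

7.64 percentage points

Fe in (Mg₀.₆₈Fe₀.₃₂)₃Al₂Si₃O₁₂: molar mass 433.400 g/mol; 0.96×55.845 = 53.611 g → 12.37 wt%.
Fe in (Mn₀.₈₆Fe₀.₁₄)₃Al₂Si₃O₁₂: molar mass 495.402 g/mol; 0.42×55.845 = 23.455 g → 4.73 wt%.
Difference = 12.37 − 4.73 = 7.64 percentage points.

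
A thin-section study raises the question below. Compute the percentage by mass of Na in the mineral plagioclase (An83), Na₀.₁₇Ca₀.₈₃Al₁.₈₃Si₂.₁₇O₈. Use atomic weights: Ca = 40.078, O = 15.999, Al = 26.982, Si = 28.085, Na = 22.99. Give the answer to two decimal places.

1.42 mass %

Molar mass of Na₀.₁₇Ca₀.₈₃Al₁.₈₃Si₂.₁₇O₈: 0.17·22.99 + 0.83·40.078 + 1.83·26.982 + 2.17·28.085 + 8·15.999 = 275.487 g/mol.
Mass of Na per formula unit: 0.17 × 22.99 = 3.908 g.
Weight fraction Na = 3.908 / 275.487 = 0.0142.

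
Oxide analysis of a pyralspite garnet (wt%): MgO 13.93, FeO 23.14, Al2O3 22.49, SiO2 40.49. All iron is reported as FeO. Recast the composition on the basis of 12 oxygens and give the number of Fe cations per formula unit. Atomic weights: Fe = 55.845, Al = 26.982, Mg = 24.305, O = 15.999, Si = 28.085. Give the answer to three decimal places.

1.444 Fe apfu

MgO: 13.93/40.304 = 0.34562 mol → 0.34562 mol Mg, 0.34562 mol O.
FeO: 23.14/71.844 = 0.32209 mol → 0.32209 mol Fe, 0.32209 mol O.
Al2O3: 22.49/101.961 = 0.22057 mol → 0.44114 mol Al, 0.66171 mol O.
SiO2: 40.49/60.083 = 0.67390 mol → 0.67390 mol Si, 1.34780 mol O.
Total oxygen = 2.67722 mol. Normalization factor = 12/2.67722 = 4.48226.
Fe per 12 O = 0.32209 × 4.48226 = 1.444.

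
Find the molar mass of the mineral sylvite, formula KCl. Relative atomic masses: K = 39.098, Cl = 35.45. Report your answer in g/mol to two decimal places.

K: 1 × 39.098 = 39.0980
Cl: 1 × 35.45 = 35.4500
Summing the contributions gives the formula mass.

74.55 g/mol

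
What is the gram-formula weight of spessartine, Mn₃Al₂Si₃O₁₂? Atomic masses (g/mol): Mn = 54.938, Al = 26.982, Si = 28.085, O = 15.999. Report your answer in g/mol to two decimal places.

The formula mass is the sum 3(54.938) + 2(26.982) + 3(28.085) + 12(15.999).

495.02 g/mol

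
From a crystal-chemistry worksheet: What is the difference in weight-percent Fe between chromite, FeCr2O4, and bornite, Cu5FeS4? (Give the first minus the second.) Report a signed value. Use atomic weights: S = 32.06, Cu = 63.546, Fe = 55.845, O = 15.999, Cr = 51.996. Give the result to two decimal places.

Fe in FeCr2O4: molar mass 223.833 g/mol; 1×55.845 = 55.845 g → 24.95 wt%.
Fe in Cu5FeS4: molar mass 501.815 g/mol; 1×55.845 = 55.845 g → 11.13 wt%.
Difference = 24.95 − 11.13 = 13.82 percentage points.

13.82 percentage points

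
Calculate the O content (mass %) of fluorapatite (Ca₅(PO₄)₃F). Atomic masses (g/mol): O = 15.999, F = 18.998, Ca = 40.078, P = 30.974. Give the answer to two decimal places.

38.07 mass %

M(Ca₅(PO₄)₃F) = 504.298 g/mol.
O contributes 12 × 15.999 = 191.988 g per mole.
191.988/504.298 = 0.3807 → 38.07%.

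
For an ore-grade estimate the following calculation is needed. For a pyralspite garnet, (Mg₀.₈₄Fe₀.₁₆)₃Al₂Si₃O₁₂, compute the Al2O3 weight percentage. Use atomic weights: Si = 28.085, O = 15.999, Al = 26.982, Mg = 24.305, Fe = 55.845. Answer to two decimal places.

Formula mass = 418.261 g/mol.
2 Al → 1.0000 mol Al2O3 per formula unit; M(Al2O3) = 101.961, so Al2O3 mass = 101.961 g.
101.961/418.261 × 100 = 24.38 wt%.

24.38 wt%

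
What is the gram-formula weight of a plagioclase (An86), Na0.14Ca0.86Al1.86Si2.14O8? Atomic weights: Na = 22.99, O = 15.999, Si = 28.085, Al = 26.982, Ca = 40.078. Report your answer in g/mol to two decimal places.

275.97 g/mol

Na: 0.14 × 22.99 = 3.2186
Ca: 0.86 × 40.078 = 34.4671
Al: 1.86 × 26.982 = 50.1865
Si: 2.14 × 28.085 = 60.1019
O: 8 × 15.999 = 127.9920
Summing the contributions gives the formula mass.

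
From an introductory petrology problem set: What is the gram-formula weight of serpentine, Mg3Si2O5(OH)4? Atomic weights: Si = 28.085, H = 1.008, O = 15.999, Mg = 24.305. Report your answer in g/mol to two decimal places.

277.11 g/mol

Mg: 3 × 24.305 = 72.9150
Si: 2 × 28.085 = 56.1700
O: 9 × 15.999 = 143.9910
H: 4 × 1.008 = 4.0320
Summing the contributions gives the formula mass.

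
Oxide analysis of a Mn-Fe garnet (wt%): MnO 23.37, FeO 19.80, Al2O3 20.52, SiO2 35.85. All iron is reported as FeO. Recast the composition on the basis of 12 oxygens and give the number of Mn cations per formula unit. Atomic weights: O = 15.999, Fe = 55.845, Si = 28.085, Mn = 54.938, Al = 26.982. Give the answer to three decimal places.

MnO: 23.37/70.937 = 0.32945 mol → 0.32945 mol Mn, 0.32945 mol O.
FeO: 19.80/71.844 = 0.27560 mol → 0.27560 mol Fe, 0.27560 mol O.
Al2O3: 20.52/101.961 = 0.20125 mol → 0.40250 mol Al, 0.60375 mol O.
SiO2: 35.85/60.083 = 0.59667 mol → 0.59667 mol Si, 1.19334 mol O.
Total oxygen = 2.40214 mol. Normalization factor = 12/2.40214 = 4.99555.
Mn per 12 O = 0.32945 × 4.99555 = 1.646.

1.646 Mn apfu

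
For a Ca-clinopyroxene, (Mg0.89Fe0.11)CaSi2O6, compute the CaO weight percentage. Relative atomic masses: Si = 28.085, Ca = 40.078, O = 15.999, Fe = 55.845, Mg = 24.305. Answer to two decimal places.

25.49 wt%

Formula mass = 220.016 g/mol.
1 Ca → 1.0000 mol CaO per formula unit; M(CaO) = 56.077, so CaO mass = 56.077 g.
56.077/220.016 × 100 = 25.49 wt%.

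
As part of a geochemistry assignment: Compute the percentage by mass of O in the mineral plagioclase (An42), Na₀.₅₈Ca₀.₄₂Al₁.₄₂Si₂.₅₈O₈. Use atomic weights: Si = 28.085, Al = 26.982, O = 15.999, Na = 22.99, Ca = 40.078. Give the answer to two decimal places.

47.59 weight percent

M(Na₀.₅₈Ca₀.₄₂Al₁.₄₂Si₂.₅₈O₈) = 268.933 g/mol.
O contributes 8 × 15.999 = 127.992 g per mole.
127.992/268.933 = 0.4759 → 47.59%.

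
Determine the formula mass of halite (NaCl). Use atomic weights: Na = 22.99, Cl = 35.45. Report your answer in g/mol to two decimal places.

58.44 g/mol

M = 1*22.99 + 1*35.45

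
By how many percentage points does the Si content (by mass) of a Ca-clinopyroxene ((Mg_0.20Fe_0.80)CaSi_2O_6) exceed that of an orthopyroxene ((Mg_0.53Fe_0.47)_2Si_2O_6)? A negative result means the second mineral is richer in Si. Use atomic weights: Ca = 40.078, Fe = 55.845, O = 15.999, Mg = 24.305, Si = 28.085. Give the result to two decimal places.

Si in (Mg_0.20Fe_0.80)CaSi_2O_6: molar mass 241.779 g/mol; 2×28.085 = 56.170 g → 23.23 wt%.
Si in (Mg_0.53Fe_0.47)_2Si_2O_6: molar mass 230.422 g/mol; 2×28.085 = 56.170 g → 24.38 wt%.
Difference = 23.23 − 24.38 = -1.15 percentage points.

-1.15 percentage points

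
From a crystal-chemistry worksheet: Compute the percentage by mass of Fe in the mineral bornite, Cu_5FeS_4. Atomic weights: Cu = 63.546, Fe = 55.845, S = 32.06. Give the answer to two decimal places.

11.13 mass %

Molar mass of Cu_5FeS_4: 5·63.546 + 1·55.845 + 4·32.06 = 501.815 g/mol.
Mass of Fe per formula unit: 1 × 55.845 = 55.845 g.
Weight fraction Fe = 55.845 / 501.815 = 0.1113.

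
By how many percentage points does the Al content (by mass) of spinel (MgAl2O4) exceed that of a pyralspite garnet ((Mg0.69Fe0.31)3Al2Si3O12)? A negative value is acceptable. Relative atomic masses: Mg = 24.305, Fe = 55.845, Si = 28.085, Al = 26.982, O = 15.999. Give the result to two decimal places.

M(MgAl2O4) = 142.265 g/mol, so wt% Al = 53.964/142.265 × 100 = 37.93%.
M((Mg0.69Fe0.31)3Al2Si3O12) = 432.454 g/mol, so wt% Al = 53.964/432.454 × 100 = 12.48%.
37.93 − 12.48 = 25.45 pp.

25.45 percentage points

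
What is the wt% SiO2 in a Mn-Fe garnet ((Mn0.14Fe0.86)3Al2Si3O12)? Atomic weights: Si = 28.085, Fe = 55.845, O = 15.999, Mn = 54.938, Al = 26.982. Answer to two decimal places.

Molar mass of (Mn0.14Fe0.86)3Al2Si3O12 = 0.42*54.938 + 2.58*55.845 + 2*26.982 + 3*28.085 + 12*15.999 = 497.361 g/mol.
Each formula unit contains 3 Si, equivalent to 3/1 = 3.0000 mol SiO2.
M(SiO2) = 1×28.085 + 2×15.999 = 60.083 g/mol.
Mass of SiO2 per formula unit = 3.0000 × 60.083 = 180.249 g.
SiO2 wt% = 180.249 / 497.361 × 100 = 36.24%.

36.24 wt%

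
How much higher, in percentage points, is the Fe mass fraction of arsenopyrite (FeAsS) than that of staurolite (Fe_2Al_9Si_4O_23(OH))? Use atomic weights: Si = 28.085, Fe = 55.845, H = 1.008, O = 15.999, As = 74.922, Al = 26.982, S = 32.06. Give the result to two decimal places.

21.19 percentage points

First mineral: 55.845 g Fe in 162.827 g formula = 34.30 wt% Fe.
Second mineral: 111.690 g Fe in 851.852 g formula = 13.11 wt% Fe.
34.30% − 13.11% gives a difference of 21.19 percentage points.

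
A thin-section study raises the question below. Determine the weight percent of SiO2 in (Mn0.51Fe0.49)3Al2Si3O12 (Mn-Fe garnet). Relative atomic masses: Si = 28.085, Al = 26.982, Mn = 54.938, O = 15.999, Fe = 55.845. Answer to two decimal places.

Molar mass of (Mn0.51Fe0.49)3Al2Si3O12 = 1.53·54.938 + 1.47·55.845 + 2·26.982 + 3·28.085 + 12·15.999 = 496.354 g/mol.
Each formula unit contains 3 Si, equivalent to 3/1 = 3.0000 mol SiO2.
M(SiO2) = 1×28.085 + 2×15.999 = 60.083 g/mol.
Mass of SiO2 per formula unit = 3.0000 × 60.083 = 180.249 g.
SiO2 wt% = 180.249 / 496.354 × 100 = 36.31%.

36.31 wt%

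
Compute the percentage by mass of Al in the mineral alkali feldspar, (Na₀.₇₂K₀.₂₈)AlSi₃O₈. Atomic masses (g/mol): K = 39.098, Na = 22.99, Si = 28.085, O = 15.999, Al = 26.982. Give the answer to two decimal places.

Formula mass = 0.72*22.99 + 0.28*39.098 + 1*26.982 + 3*28.085 + 8*15.999 = 266.729 g/mol, of which 26.982 g is Al.
So Al makes up 26.982/266.729 = 0.1012 of the mass, i.e. 10.12%.

10.12 wt%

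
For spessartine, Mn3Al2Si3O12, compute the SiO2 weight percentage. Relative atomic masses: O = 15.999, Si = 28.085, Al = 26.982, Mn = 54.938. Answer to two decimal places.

36.41 wt%

Formula mass = 495.021 g/mol.
3 Si → 3.0000 mol SiO2 per formula unit; M(SiO2) = 60.083, so SiO2 mass = 180.249 g.
180.249/495.021 × 100 = 36.41 wt%.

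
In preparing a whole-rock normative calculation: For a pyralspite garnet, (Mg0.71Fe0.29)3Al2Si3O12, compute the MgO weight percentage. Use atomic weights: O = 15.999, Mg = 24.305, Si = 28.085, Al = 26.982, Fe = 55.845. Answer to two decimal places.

19.94 wt%

Formula mass = 430.562 g/mol.
2.13 Mg → 2.1300 mol MgO per formula unit; M(MgO) = 40.304, so MgO mass = 85.848 g.
85.848/430.562 × 100 = 19.94 wt%.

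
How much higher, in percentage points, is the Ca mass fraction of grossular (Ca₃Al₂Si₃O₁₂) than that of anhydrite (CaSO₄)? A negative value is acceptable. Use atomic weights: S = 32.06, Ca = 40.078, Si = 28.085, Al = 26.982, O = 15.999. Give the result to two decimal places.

Ca in Ca₃Al₂Si₃O₁₂: molar mass 450.441 g/mol; 3×40.078 = 120.234 g → 26.69 wt%.
Ca in CaSO₄: molar mass 136.134 g/mol; 1×40.078 = 40.078 g → 29.44 wt%.
Difference = 26.69 − 29.44 = -2.75 percentage points.

-2.75 percentage points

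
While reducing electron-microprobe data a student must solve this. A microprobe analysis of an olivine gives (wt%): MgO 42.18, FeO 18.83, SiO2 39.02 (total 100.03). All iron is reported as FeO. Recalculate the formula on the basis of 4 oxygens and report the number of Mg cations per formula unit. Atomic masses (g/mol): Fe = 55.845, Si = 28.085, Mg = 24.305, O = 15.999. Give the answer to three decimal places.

42.18 wt% MgO ÷ 40.304 g/mol = 1.04655 mol, giving 1.04655 Mg and 1.04655 O.
18.83 wt% FeO ÷ 71.844 g/mol = 0.26210 mol, giving 0.26210 Fe and 0.26210 O.
39.02 wt% SiO2 ÷ 60.083 g/mol = 0.64943 mol, giving 0.64943 Si and 1.29886 O.
Oxygen sums to 2.60751; scaling by 4/2.60751 = 1.53403 puts the formula on 4 O.
Mg: 1.04655 × 1.53403 = 1.605 atoms per formula unit.

1.605 Mg apfu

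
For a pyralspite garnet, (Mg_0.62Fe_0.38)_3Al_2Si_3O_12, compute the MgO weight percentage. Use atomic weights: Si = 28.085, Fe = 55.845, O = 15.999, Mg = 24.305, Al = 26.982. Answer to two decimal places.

17.07 wt%

Molar mass of (Mg_0.62Fe_0.38)_3Al_2Si_3O_12 = 1.86·24.305 + 1.14·55.845 + 2·26.982 + 3·28.085 + 12·15.999 = 439.078 g/mol.
Each formula unit contains 1.86 Mg, equivalent to 1.86/1 = 1.8600 mol MgO.
M(MgO) = 1×24.305 + 1×15.999 = 40.304 g/mol.
Mass of MgO per formula unit = 1.8600 × 40.304 = 74.965 g.
MgO wt% = 74.965 / 439.078 × 100 = 17.07%.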